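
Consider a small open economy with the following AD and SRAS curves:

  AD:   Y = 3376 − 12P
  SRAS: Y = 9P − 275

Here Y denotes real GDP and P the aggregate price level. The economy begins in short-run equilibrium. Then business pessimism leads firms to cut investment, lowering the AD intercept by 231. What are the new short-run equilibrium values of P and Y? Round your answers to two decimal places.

P = 162.86, Y = 1190.71

This is a negative demand shock: AD shifts left.
New AD: Y = 3145 − 12P.
Set AD = SRAS: 3145 − 12P = 9P − 275, so 3420 = 21P and P = 162.86.
Substituting into AD, Y = 1190.71.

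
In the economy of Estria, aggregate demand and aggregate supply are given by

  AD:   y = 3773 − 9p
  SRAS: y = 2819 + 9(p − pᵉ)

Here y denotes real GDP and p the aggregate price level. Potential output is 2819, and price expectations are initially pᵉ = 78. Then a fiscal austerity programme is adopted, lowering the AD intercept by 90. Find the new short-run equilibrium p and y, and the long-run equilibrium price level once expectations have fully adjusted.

AD shifts left: new AD is y = 3683 − 9p. With pᵉ = 78, SRAS is y = 2117 + 9p.
Short run: 3683 − 9p = 2117 + 9p gives 1566 = 18p, so p = 87 and y = 3683 − 9·87 = 2900.
y = 2900 is above potential 2819; expectations adjust and SRAS shifts left until y = 2819.
Long run: on the new AD curve, 2819 = 3683 − 9p gives p = 96.

Short run: p = 87, y = 2900. Long run: p = 96.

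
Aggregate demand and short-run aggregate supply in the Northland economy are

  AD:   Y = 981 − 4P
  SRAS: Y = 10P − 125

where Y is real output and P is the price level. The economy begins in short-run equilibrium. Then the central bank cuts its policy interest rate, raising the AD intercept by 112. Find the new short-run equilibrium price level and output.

This is a positive demand shock: AD shifts right.
New AD: Y = 1093 − 4P.
Set AD = SRAS: 1093 − 4P = 10P − 125, so 1218 = 14P and P = 87.
Y = 1093 − 4·87 = 745.

P = 87, Y = 745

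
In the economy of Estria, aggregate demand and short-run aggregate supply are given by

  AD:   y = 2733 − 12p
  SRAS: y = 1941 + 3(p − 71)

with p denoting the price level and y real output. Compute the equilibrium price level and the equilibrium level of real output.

Write SRAS as y = 1941 + 3p − 213 = 1728 + 3p.
Set AD = SRAS: 2733 − 12p = 1728 + 3p, so 1005 = 15p and p = 67.
Then y = 2733 − 12·67 = 1929.

p = 67, y = 1929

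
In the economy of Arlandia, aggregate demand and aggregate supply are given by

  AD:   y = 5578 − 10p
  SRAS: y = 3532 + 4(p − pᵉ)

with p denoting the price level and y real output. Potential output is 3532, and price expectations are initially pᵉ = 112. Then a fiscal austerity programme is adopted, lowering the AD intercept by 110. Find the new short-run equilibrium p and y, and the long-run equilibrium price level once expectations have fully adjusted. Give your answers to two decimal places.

AD shifts left: new AD is y = 5468 − 10p. With pᵉ = 112, SRAS is y = 3084 + 4p.
Short run: 5468 − 10p = 3084 + 4p gives 2384 = 14p, so p = 170.29 and y = 5468 − 10p = 3765.14.
y = 3765.14 is above potential 3532; expectations adjust and SRAS shifts left until y = 3532.
Long run: on the new AD curve, 3532 = 5468 − 10p gives p = 193.60.

Short run: p = 170.29, y = 3765.14. Long run: p = 193.60.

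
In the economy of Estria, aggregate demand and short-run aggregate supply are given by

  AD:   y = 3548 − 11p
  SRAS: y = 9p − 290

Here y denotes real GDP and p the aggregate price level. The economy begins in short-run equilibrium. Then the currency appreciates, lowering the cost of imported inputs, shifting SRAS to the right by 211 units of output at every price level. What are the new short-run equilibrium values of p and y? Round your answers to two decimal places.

This is a positive supply shock: SRAS shifts right.
New SRAS: y = 9p − 79.
Set AD = SRAS: 3548 − 11p = 9p − 79, so 3627 = 20p and p = 181.35.
Substituting into AD, y = 1553.15.

p = 181.35, y = 1553.15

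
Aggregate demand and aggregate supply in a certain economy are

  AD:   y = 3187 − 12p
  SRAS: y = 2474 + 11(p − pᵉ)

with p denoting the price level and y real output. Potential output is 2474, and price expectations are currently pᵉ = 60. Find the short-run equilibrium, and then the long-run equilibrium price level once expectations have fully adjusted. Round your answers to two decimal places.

Short run: p = 59.70, y = 2470.65. Long run: p = 59.42.

Short run: with pᵉ = 60, SRAS is y = 1814 + 11p. Setting AD = SRAS gives 1373 = 23p, so p = 59.70 and y = 3187 − 12p = 2470.65.
Output 2470.65 is below potential 2474, so over time expected prices fall and SRAS shifts right until y returns to 2474.
Long run: y = 2474 on the AD curve gives 2474 = 3187 − 12p, so p = 59.42.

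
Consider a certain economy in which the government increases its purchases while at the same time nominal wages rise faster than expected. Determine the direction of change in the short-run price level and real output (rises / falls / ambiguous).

The first event is a positive demand shock: AD shifts right, which by itself pushes P up and Y up.
The second is an adverse supply shock: SRAS shifts left, which by itself pushes P up and Y down.
Both shocks push P up, so P rises. The two shocks push Y in opposite directions, so the effect on Y is ambiguous.

Price level: rises; output: ambiguous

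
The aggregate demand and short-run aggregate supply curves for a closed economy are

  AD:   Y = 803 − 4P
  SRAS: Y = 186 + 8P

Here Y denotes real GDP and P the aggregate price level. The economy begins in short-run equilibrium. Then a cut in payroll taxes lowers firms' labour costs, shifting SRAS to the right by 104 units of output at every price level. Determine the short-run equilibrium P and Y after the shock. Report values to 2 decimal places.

This is a positive supply shock: SRAS shifts right.
New SRAS: Y = 290 + 8P.
Set AD = SRAS: 803 − 4P = 290 + 8P, so 513 = 12P and P = 42.75.
Substituting into AD, Y = 632.00.

P = 42.75, Y = 632.00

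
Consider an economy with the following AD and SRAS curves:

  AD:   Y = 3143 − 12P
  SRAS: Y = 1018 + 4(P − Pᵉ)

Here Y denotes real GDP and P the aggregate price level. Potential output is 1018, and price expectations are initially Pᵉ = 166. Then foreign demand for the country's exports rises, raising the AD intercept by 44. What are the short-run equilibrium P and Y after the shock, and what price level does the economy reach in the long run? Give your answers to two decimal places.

AD shifts right: new AD is Y = 3187 − 12P. With Pᵉ = 166, SRAS is Y = 354 + 4P.
Short run: 3187 − 12P = 354 + 4P gives 2833 = 16P, so P = 177.06 and Y = 3187 − 12P = 1062.25.
Y = 1062.25 is above potential 1018; expectations adjust and SRAS shifts left until Y = 1018.
Long run: on the new AD curve, 1018 = 3187 − 12P gives P = 180.75.

Short run: P = 177.06, Y = 1062.25. Long run: P = 180.75.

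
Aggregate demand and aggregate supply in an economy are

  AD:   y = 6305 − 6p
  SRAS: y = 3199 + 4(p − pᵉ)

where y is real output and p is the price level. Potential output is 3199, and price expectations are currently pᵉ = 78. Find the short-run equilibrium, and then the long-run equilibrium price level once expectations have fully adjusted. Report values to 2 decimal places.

Short run: p = 341.80, y = 4254.20. Long run: p = 517.67.

Short run: with pᵉ = 78, SRAS is y = 2887 + 4p. Setting AD = SRAS gives 3418 = 10p, so p = 341.80 and y = 6305 − 6p = 4254.20.
Output 4254.20 is above potential 3199, so over time expected prices rise and SRAS shifts left until y returns to 3199.
Long run: y = 3199 on the AD curve gives 3199 = 6305 − 6p, so p = 517.67.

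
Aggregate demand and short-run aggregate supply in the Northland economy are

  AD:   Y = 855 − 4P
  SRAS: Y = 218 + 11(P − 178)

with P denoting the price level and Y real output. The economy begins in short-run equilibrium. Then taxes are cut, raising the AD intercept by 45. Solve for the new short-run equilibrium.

P = 176, Y = 196

This is a positive demand shock: AD shifts right.
New AD: Y = 900 − 4P.
SRAS can be written Y = 11P − 1740.
Set AD = SRAS: 900 − 4P = 11P − 1740, so 2640 = 15P and P = 176.
Y = 900 − 4·176 = 196.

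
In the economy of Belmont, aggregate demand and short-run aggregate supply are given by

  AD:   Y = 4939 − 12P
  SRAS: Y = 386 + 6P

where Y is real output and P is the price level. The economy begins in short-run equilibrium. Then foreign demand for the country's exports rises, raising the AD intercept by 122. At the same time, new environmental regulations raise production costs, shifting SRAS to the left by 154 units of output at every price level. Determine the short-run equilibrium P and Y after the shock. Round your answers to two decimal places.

P = 268.28, Y = 1841.67

After both shocks: AD is Y = 5061 − 12P and SRAS is Y = 232 + 6P.
Setting them equal: 4829 = 18P, so P = 268.28.
Substituting into AD, Y = 1841.67.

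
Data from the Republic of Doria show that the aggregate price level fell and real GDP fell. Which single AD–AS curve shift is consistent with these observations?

P fell and Y fell. An AD shift moves P and Y in the same direction; an SRAS shift moves them in opposite directions.
Here P and Y moved in the same direction, so the AD curve shifted.
Since Y fell, AD shifted left.

AD shifted left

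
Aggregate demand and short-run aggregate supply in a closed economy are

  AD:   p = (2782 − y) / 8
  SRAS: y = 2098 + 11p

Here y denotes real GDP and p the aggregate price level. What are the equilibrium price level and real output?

p = 36, y = 2494

Rearrange AD to y = 2782 − 8p.
Set AD = SRAS: 2782 − 8p = 2098 + 11p, so 684 = 19p and p = 36.
Then y = 2782 − 8·36 = 2494.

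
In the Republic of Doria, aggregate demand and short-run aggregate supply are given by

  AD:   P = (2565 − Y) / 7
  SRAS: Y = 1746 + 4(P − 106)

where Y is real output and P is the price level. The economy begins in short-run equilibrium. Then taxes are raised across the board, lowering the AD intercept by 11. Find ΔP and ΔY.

ΔP = -1, ΔY = -4

This is a negative demand shock: AD shifts left.
New AD: Y = 2554 − 7P.
SRAS can be written Y = 1322 + 4P.
Set AD = SRAS: 2554 − 7P = 1322 + 4P, so 1232 = 11P and P = 112.
Y = 2554 − 7·112 = 1770.
Initially P = 113, Y = 1774, so ΔP = -1 and ΔY = -4.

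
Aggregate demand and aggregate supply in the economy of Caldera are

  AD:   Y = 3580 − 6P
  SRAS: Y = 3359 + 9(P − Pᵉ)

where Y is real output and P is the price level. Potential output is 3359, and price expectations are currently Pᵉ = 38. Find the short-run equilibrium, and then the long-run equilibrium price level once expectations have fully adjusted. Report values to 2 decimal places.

Short run: with Pᵉ = 38, SRAS is Y = 3017 + 9P. Setting AD = SRAS gives 563 = 15P, so P = 37.53 and Y = 3580 − 6P = 3354.80.
Output 3354.80 is below potential 3359, so over time expected prices fall and SRAS shifts right until Y returns to 3359.
Long run: Y = 3359 on the AD curve gives 3359 = 3580 − 6P, so P = 36.83.

Short run: P = 37.53, Y = 3354.80. Long run: P = 36.83.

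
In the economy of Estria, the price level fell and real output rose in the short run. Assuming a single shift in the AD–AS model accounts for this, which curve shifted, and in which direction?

SRAS shifted right

P fell and Y rose. An AD shift moves P and Y in the same direction; an SRAS shift moves them in opposite directions.
Here P and Y moved in opposite directions, so the SRAS curve shifted.
Since Y rose, SRAS shifted right.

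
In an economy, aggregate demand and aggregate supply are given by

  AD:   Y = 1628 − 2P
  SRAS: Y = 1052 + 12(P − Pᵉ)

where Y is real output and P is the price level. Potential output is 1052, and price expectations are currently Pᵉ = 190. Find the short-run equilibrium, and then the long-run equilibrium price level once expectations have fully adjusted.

Short run: with Pᵉ = 190, SRAS is Y = 12P − 1228. Setting AD = SRAS gives 2856 = 14P, so P = 204 and Y = 1628 − 2·204 = 1220.
Output 1220 is above potential 1052, so over time expected prices rise and SRAS shifts left until Y returns to 1052.
Long run: Y = 1052 on the AD curve gives 1052 = 1628 − 2P, so P = 288.

Short run: P = 204, Y = 1220. Long run: P = 288.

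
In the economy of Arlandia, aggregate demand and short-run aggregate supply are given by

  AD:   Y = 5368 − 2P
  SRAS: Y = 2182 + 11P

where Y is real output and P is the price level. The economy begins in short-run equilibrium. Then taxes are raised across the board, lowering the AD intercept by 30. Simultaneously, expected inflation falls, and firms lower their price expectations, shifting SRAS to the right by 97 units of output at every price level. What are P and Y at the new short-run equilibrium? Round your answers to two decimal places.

P = 235.31, Y = 4867.38

After both shocks: AD is Y = 5338 − 2P and SRAS is Y = 2279 + 11P.
Setting them equal: 3059 = 13P, so P = 235.31.
Substituting into AD, Y = 4867.38.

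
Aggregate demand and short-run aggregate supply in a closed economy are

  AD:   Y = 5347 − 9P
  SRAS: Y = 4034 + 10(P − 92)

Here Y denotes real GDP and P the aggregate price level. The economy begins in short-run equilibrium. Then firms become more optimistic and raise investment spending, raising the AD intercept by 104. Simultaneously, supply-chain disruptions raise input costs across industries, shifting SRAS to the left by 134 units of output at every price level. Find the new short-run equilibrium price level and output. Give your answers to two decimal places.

P = 130.05, Y = 4280.53

After both shocks: AD is Y = 5451 − 9P and SRAS is Y = 2980 + 10P.
Setting them equal: 2471 = 19P, so P = 130.05.
Substituting into AD, Y = 4280.53.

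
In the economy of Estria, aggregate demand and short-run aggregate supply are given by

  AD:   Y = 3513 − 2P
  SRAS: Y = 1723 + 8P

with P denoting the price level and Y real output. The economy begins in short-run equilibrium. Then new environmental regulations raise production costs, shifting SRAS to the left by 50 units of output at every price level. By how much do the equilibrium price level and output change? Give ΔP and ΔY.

ΔP = +5, ΔY = -10

This is a negative supply shock: SRAS shifts left.
New SRAS: Y = 1673 + 8P.
Set AD = SRAS: 3513 − 2P = 1673 + 8P, so 1840 = 10P and P = 184.
Y = 3513 − 2·184 = 3145.
Initially P = 179, Y = 3155, so ΔP = +5 and ΔY = -10.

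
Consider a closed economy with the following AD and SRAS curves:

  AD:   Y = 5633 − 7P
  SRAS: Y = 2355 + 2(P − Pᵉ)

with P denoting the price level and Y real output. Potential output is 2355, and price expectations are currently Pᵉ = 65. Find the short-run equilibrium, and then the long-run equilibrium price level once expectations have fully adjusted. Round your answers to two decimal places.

Short run: with Pᵉ = 65, SRAS is Y = 2225 + 2P. Setting AD = SRAS gives 3408 = 9P, so P = 378.67 and Y = 5633 − 7P = 2982.33.
Output 2982.33 is above potential 2355, so over time expected prices rise and SRAS shifts left until Y returns to 2355.
Long run: Y = 2355 on the AD curve gives 2355 = 5633 − 7P, so P = 468.29.

Short run: P = 378.67, Y = 2982.33. Long run: P = 468.29.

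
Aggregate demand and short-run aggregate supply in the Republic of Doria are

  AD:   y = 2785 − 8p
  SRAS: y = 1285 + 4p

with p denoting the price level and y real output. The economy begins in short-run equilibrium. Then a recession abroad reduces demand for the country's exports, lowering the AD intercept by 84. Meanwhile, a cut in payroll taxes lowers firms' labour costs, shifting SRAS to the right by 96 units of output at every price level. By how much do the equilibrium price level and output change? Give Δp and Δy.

Δp = -15, Δy = +36

After both shocks: AD is y = 2701 − 8p and SRAS is y = 1381 + 4p.
Setting them equal: 1320 = 12p, so p = 110.
y = 2701 − 8·110 = 1821.
Initially p = 125, y = 1785, so Δp = -15 and Δy = +36.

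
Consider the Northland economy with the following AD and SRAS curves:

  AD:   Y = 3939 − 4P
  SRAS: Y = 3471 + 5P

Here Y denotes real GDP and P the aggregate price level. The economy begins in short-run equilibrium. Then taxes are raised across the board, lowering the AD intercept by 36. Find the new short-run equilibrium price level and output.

This is a negative demand shock: AD shifts left.
New AD: Y = 3903 − 4P.
Set AD = SRAS: 3903 − 4P = 3471 + 5P, so 432 = 9P and P = 48.
Y = 3903 − 4·48 = 3711.

P = 48, Y = 3711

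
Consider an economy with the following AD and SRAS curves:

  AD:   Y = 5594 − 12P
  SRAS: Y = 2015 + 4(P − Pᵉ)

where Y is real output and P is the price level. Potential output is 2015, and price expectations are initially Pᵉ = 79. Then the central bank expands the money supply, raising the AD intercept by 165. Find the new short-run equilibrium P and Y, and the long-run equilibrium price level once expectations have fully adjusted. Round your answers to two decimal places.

AD shifts right: new AD is Y = 5759 − 12P. With Pᵉ = 79, SRAS is Y = 1699 + 4P.
Short run: 5759 − 12P = 1699 + 4P gives 4060 = 16P, so P = 253.75 and Y = 5759 − 12P = 2714.00.
Y = 2714.00 is above potential 2015; expectations adjust and SRAS shifts left until Y = 2015.
Long run: on the new AD curve, 2015 = 5759 − 12P gives P = 312.00.

Short run: P = 253.75, Y = 2714.00. Long run: P = 312.00.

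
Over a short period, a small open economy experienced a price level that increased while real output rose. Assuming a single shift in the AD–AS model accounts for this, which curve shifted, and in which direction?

AD shifted right

P rose and Y rose. An AD shift moves P and Y in the same direction; an SRAS shift moves them in opposite directions.
Here P and Y moved in the same direction, so the AD curve shifted.
Since Y rose, AD shifted right.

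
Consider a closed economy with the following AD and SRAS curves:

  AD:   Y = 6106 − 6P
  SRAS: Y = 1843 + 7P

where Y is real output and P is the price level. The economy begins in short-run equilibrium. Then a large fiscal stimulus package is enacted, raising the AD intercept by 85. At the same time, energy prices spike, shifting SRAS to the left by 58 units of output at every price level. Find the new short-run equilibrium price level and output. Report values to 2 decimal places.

P = 338.92, Y = 4157.46

After both shocks: AD is Y = 6191 − 6P and SRAS is Y = 1785 + 7P.
Setting them equal: 4406 = 13P, so P = 338.92.
Substituting into AD, Y = 4157.46.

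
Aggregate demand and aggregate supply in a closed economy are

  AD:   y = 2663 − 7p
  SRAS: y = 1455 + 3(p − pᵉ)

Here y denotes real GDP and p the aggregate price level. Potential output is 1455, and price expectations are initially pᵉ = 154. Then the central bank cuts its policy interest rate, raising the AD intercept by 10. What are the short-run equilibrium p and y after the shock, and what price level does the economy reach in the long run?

Short run: p = 168, y = 1497. Long run: p = 174.

AD shifts right: new AD is y = 2673 − 7p. With pᵉ = 154, SRAS is y = 993 + 3p.
Short run: 2673 − 7p = 993 + 3p gives 1680 = 10p, so p = 168 and y = 2673 − 7·168 = 1497.
y = 1497 is above potential 1455; expectations adjust and SRAS shifts left until y = 1455.
Long run: on the new AD curve, 1455 = 2673 − 7p gives p = 174.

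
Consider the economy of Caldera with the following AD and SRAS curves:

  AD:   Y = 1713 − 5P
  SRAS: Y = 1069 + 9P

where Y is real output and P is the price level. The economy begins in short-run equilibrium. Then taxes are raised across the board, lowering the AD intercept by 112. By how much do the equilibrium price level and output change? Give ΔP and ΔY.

This is a negative demand shock: AD shifts left.
New AD: Y = 1601 − 5P.
Set AD = SRAS: 1601 − 5P = 1069 + 9P, so 532 = 14P and P = 38.
Y = 1601 − 5·38 = 1411.
Initially P = 46, Y = 1483, so ΔP = -8 and ΔY = -72.

ΔP = -8, ΔY = -72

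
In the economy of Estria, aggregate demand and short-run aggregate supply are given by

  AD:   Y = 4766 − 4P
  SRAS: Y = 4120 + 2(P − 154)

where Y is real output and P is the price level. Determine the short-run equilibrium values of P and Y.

P = 159, Y = 4130

Write SRAS as Y = 4120 + 2P − 308 = 3812 + 2P.
Set AD = SRAS: 4766 − 4P = 3812 + 2P, so 954 = 6P and P = 159.
Then Y = 4766 − 4·159 = 4130.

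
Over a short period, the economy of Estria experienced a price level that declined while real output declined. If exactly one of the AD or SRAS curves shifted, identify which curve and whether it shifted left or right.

P fell and Y fell. An AD shift moves P and Y in the same direction; an SRAS shift moves them in opposite directions.
Here P and Y moved in the same direction, so the AD curve shifted.
Since Y fell, AD shifted left.

AD shifted left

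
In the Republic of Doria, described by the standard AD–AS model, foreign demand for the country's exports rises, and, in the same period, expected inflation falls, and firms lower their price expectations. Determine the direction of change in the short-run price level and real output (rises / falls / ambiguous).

Price level: ambiguous; output: rises

The first event is a positive demand shock: AD shifts right, which by itself pushes P up and Y up.
The second is a favourable supply shock: SRAS shifts right, which by itself pushes P down and Y up.
The two shocks push P in opposite directions, so the effect on P is ambiguous. Both shocks push Y up, so Y rises.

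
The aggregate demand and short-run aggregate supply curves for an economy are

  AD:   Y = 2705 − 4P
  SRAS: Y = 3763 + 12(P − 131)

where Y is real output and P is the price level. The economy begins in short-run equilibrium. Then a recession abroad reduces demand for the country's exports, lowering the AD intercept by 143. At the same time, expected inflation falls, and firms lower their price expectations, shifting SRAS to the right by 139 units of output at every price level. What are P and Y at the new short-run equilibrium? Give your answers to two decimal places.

P = 14.50, Y = 2504.00

After both shocks: AD is Y = 2562 − 4P and SRAS is Y = 2330 + 12P.
Setting them equal: 232 = 16P, so P = 14.50.
Substituting into AD, Y = 2504.00.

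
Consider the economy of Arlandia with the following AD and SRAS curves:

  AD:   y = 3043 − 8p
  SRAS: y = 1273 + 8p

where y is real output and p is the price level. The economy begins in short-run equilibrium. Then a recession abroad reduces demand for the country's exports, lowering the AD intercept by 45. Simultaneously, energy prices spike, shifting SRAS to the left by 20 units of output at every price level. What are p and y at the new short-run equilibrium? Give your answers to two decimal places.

After both shocks: AD is y = 2998 − 8p and SRAS is y = 1253 + 8p.
Setting them equal: 1745 = 16p, so p = 109.06.
Substituting into AD, y = 2125.50.

p = 109.06, y = 2125.50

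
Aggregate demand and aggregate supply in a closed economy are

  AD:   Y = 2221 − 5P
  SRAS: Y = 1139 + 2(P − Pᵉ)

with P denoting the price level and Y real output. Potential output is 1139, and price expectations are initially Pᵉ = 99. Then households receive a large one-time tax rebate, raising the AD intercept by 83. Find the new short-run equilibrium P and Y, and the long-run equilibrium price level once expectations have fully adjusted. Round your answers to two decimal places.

AD shifts right: new AD is Y = 2304 − 5P. With Pᵉ = 99, SRAS is Y = 941 + 2P.
Short run: 2304 − 5P = 941 + 2P gives 1363 = 7P, so P = 194.71 and Y = 2304 − 5P = 1330.43.
Y = 1330.43 is above potential 1139; expectations adjust and SRAS shifts left until Y = 1139.
Long run: on the new AD curve, 1139 = 2304 − 5P gives P = 233.00.

Short run: P = 194.71, Y = 1330.43. Long run: P = 233.00.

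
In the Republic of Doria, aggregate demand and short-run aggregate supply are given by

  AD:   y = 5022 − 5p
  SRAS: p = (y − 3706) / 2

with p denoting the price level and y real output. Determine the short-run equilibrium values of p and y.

Rearrange SRAS to y = 3706 + 2p.
Set AD = SRAS: 5022 − 5p = 3706 + 2p, so 1316 = 7p and p = 188.
Then y = 5022 − 5·188 = 4082.

p = 188, y = 4082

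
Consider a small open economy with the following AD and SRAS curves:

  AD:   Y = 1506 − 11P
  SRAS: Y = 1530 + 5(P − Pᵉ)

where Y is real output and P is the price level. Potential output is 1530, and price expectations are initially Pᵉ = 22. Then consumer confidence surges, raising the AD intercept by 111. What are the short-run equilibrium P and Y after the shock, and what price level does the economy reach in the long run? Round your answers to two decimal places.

Short run: P = 12.31, Y = 1481.56. Long run: P = 7.91.

AD shifts right: new AD is Y = 1617 − 11P. With Pᵉ = 22, SRAS is Y = 1420 + 5P.
Short run: 1617 − 11P = 1420 + 5P gives 197 = 16P, so P = 12.31 and Y = 1617 − 11P = 1481.56.
Y = 1481.56 is below potential 1530; expectations adjust and SRAS shifts right until Y = 1530.
Long run: on the new AD curve, 1530 = 1617 − 11P gives P = 7.91.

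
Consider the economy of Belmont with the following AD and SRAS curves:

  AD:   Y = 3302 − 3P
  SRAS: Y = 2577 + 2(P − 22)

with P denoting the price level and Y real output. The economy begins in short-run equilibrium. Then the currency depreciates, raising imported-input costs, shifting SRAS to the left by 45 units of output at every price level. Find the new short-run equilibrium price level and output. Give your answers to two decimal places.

This is a negative supply shock: SRAS shifts left.
New SRAS: Y = 2488 + 2P.
Set AD = SRAS: 3302 − 3P = 2488 + 2P, so 814 = 5P and P = 162.80.
Substituting into AD, Y = 2813.60.

P = 162.80, Y = 2813.60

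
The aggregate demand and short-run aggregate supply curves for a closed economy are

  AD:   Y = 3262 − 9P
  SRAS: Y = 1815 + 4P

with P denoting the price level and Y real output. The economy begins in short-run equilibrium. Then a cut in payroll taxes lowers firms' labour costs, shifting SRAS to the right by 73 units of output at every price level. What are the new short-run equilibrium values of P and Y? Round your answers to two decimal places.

This is a positive supply shock: SRAS shifts right.
New SRAS: Y = 1888 + 4P.
Set AD = SRAS: 3262 − 9P = 1888 + 4P, so 1374 = 13P and P = 105.69.
Substituting into AD, Y = 2310.77.

P = 105.69, Y = 2310.77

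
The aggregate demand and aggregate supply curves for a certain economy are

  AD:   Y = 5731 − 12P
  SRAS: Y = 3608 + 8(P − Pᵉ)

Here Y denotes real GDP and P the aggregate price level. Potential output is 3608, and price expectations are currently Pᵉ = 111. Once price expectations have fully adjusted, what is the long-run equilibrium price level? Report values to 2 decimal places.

Long-run P = 176.92

Short run: with Pᵉ = 111, SRAS is Y = 2720 + 8P. Setting AD = SRAS gives 3011 = 20P, so P = 150.55 and Y = 5731 − 12P = 3924.40.
Output 3924.40 is above potential 3608, so over time expected prices rise and SRAS shifts left until Y returns to 3608.
Long run: Y = 3608 on the AD curve gives 3608 = 5731 − 12P, so P = 176.92.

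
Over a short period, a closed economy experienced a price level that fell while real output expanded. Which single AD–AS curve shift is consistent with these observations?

SRAS shifted right

P fell and Y rose. An AD shift moves P and Y in the same direction; an SRAS shift moves them in opposite directions.
Here P and Y moved in opposite directions, so the SRAS curve shifted.
Since Y rose, SRAS shifted right.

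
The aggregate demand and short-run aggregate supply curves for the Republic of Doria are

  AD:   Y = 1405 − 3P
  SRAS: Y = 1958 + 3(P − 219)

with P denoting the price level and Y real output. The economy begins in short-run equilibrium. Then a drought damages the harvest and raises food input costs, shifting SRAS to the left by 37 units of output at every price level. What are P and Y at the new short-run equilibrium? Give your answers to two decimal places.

This is a negative supply shock: SRAS shifts left.
New SRAS: Y = 1264 + 3P.
Set AD = SRAS: 1405 − 3P = 1264 + 3P, so 141 = 6P and P = 23.50.
Substituting into AD, Y = 1334.50.

P = 23.50, Y = 1334.50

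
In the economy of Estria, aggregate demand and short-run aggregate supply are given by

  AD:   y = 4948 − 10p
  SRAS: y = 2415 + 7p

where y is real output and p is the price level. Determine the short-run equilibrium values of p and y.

Set AD = SRAS: 4948 − 10p = 2415 + 7p, so 2533 = 17p and p = 149.
Then y = 4948 − 10·149 = 3458.

p = 149, y = 3458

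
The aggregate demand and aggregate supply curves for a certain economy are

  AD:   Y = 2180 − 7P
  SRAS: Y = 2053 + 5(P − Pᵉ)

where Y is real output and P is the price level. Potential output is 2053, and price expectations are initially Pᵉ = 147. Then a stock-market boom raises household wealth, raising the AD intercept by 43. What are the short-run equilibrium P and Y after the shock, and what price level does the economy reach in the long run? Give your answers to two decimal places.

AD shifts right: new AD is Y = 2223 − 7P. With Pᵉ = 147, SRAS is Y = 1318 + 5P.
Short run: 2223 − 7P = 1318 + 5P gives 905 = 12P, so P = 75.42 and Y = 2223 − 7P = 1695.08.
Y = 1695.08 is below potential 2053; expectations adjust and SRAS shifts right until Y = 2053.
Long run: on the new AD curve, 2053 = 2223 − 7P gives P = 24.29.

Short run: P = 75.42, Y = 1695.08. Long run: P = 24.29.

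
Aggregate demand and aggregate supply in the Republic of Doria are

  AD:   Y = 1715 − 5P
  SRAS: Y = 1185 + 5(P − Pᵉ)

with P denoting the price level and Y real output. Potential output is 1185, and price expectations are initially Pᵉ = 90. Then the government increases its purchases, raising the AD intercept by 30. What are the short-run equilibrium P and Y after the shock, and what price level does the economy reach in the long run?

Short run: P = 101, Y = 1240. Long run: P = 112.

AD shifts right: new AD is Y = 1745 − 5P. With Pᵉ = 90, SRAS is Y = 735 + 5P.
Short run: 1745 − 5P = 735 + 5P gives 1010 = 10P, so P = 101 and Y = 1745 − 5·101 = 1240.
Y = 1240 is above potential 1185; expectations adjust and SRAS shifts left until Y = 1185.
Long run: on the new AD curve, 1185 = 1745 − 5P gives P = 112.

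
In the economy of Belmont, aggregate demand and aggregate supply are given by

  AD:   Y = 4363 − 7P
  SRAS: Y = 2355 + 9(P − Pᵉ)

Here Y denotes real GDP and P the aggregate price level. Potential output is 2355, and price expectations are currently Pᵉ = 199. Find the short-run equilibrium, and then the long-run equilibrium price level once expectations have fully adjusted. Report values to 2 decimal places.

Short run: with Pᵉ = 199, SRAS is Y = 564 + 9P. Setting AD = SRAS gives 3799 = 16P, so P = 237.44 and Y = 4363 − 7P = 2700.94.
Output 2700.94 is above potential 2355, so over time expected prices rise and SRAS shifts left until Y returns to 2355.
Long run: Y = 2355 on the AD curve gives 2355 = 4363 − 7P, so P = 286.86.

Short run: P = 237.44, Y = 2700.94. Long run: P = 286.86.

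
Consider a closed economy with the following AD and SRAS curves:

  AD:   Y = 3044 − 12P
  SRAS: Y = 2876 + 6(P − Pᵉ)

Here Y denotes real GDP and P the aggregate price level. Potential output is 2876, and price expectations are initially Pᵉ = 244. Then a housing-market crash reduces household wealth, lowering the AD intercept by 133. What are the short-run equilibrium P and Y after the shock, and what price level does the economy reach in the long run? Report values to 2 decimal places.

AD shifts left: new AD is Y = 2911 − 12P. With Pᵉ = 244, SRAS is Y = 1412 + 6P.
Short run: 2911 − 12P = 1412 + 6P gives 1499 = 18P, so P = 83.28 and Y = 2911 − 12P = 1911.67.
Y = 1911.67 is below potential 2876; expectations adjust and SRAS shifts right until Y = 2876.
Long run: on the new AD curve, 2876 = 2911 − 12P gives P = 2.92.

Short run: P = 83.28, Y = 1911.67. Long run: P = 2.92.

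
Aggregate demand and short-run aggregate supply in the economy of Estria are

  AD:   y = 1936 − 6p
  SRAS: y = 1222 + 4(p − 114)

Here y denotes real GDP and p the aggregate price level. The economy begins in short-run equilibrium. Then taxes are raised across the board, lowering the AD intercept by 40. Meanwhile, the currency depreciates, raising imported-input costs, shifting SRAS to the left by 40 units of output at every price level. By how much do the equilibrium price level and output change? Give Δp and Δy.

Δp = +0, Δy = -40

After both shocks: AD is y = 1896 − 6p and SRAS is y = 726 + 4p.
Setting them equal: 1170 = 10p, so p = 117.
y = 1896 − 6·117 = 1194.
Initially p = 117, y = 1234, so Δp = +0 and Δy = -40.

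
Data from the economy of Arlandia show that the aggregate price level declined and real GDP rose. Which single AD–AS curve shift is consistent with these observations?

SRAS shifted right

P fell and Y rose. An AD shift moves P and Y in the same direction; an SRAS shift moves them in opposite directions.
Here P and Y moved in opposite directions, so the SRAS curve shifted.
Since Y rose, SRAS shifted right.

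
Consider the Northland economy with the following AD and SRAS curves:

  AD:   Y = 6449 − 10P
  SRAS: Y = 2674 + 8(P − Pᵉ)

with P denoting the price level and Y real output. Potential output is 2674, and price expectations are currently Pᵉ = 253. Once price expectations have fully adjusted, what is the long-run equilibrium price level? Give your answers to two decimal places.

Long-run P = 377.50

Short run: with Pᵉ = 253, SRAS is Y = 650 + 8P. Setting AD = SRAS gives 5799 = 18P, so P = 322.17 and Y = 6449 − 10P = 3227.33.
Output 3227.33 is above potential 2674, so over time expected prices rise and SRAS shifts left until Y returns to 2674.
Long run: Y = 2674 on the AD curve gives 2674 = 6449 − 10P, so P = 377.50.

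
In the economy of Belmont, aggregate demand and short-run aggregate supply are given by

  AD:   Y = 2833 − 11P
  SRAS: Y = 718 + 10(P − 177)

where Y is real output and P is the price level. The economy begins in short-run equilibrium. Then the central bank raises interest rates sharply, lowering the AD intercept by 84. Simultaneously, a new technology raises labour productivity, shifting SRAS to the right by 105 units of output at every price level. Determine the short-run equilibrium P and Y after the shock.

After both shocks: AD is Y = 2749 − 11P and SRAS is Y = 10P − 947.
Setting them equal: 3696 = 21P, so P = 176.
Y = 2749 − 11·176 = 813.

P = 176, Y = 813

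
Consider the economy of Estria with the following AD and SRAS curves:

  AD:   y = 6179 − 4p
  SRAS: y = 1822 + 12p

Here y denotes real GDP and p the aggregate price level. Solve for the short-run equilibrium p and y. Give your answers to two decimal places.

p = 272.31, y = 5089.75

Set AD = SRAS: 6179 − 4p = 1822 + 12p, so 4357 = 16p and p = 272.31.
Substituting into AD, y = 6179 − 4p = 5089.75.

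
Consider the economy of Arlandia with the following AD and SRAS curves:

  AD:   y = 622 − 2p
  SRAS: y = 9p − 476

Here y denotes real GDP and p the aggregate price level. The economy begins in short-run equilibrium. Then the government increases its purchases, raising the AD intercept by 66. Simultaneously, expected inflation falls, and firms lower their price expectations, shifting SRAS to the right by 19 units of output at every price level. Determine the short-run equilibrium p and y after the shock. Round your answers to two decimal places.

After both shocks: AD is y = 688 − 2p and SRAS is y = 9p − 457.
Setting them equal: 1145 = 11p, so p = 104.09.
Substituting into AD, y = 479.82.

p = 104.09, y = 479.82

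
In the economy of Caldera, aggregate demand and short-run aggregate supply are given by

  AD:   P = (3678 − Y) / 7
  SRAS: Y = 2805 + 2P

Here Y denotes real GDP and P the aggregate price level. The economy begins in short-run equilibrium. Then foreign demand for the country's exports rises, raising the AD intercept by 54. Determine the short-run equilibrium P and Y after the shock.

P = 103, Y = 3011

This is a positive demand shock: AD shifts right.
New AD: Y = 3732 − 7P.
Set AD = SRAS: 3732 − 7P = 2805 + 2P, so 927 = 9P and P = 103.
Y = 3732 − 7·103 = 3011.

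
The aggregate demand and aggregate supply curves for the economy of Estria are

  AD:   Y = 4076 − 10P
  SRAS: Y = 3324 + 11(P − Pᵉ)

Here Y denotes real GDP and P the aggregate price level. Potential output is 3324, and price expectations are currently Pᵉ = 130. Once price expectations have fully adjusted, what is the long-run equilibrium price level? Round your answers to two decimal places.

Long-run P = 75.20

Short run: with Pᵉ = 130, SRAS is Y = 1894 + 11P. Setting AD = SRAS gives 2182 = 21P, so P = 103.90 and Y = 4076 − 10P = 3036.95.
Output 3036.95 is below potential 3324, so over time expected prices fall and SRAS shifts right until Y returns to 3324.
Long run: Y = 3324 on the AD curve gives 3324 = 4076 − 10P, so P = 75.20.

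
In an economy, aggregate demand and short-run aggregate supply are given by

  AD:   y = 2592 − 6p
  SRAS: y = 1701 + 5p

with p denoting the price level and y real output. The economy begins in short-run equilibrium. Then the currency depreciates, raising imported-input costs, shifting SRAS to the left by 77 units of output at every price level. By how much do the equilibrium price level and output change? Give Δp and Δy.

This is a negative supply shock: SRAS shifts left.
New SRAS: y = 1624 + 5p.
Set AD = SRAS: 2592 − 6p = 1624 + 5p, so 968 = 11p and p = 88.
y = 2592 − 6·88 = 2064.
Initially p = 81, y = 2106, so Δp = +7 and Δy = -42.

Δp = +7, Δy = -42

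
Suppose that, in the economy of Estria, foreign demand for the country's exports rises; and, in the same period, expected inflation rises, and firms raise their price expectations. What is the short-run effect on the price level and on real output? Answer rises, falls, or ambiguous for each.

The first event is a positive demand shock: AD shifts right, which by itself pushes P up and Y up.
The second is an adverse supply shock: SRAS shifts left, which by itself pushes P up and Y down.
Both shocks push P up, so P rises. The two shocks push Y in opposite directions, so the effect on Y is ambiguous.

Price level: rises; output: ambiguous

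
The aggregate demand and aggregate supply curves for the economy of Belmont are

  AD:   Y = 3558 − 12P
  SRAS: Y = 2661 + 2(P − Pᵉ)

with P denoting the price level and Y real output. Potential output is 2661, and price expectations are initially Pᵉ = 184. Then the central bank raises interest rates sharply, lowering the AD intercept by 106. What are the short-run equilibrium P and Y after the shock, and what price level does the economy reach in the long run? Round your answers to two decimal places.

AD shifts left: new AD is Y = 3452 − 12P. With Pᵉ = 184, SRAS is Y = 2293 + 2P.
Short run: 3452 − 12P = 2293 + 2P gives 1159 = 14P, so P = 82.79 and Y = 3452 − 12P = 2458.57.
Y = 2458.57 is below potential 2661; expectations adjust and SRAS shifts right until Y = 2661.
Long run: on the new AD curve, 2661 = 3452 − 12P gives P = 65.92.

Short run: P = 82.79, Y = 2458.57. Long run: P = 65.92.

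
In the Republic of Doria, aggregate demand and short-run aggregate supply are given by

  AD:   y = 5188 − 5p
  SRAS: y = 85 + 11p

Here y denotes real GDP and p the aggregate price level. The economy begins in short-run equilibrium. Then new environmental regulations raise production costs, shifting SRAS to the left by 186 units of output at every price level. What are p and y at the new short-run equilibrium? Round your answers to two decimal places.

This is a negative supply shock: SRAS shifts left.
New SRAS: y = 11p − 101.
Set AD = SRAS: 5188 − 5p = 11p − 101, so 5289 = 16p and p = 330.56.
Substituting into AD, y = 3535.19.

p = 330.56, y = 3535.19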